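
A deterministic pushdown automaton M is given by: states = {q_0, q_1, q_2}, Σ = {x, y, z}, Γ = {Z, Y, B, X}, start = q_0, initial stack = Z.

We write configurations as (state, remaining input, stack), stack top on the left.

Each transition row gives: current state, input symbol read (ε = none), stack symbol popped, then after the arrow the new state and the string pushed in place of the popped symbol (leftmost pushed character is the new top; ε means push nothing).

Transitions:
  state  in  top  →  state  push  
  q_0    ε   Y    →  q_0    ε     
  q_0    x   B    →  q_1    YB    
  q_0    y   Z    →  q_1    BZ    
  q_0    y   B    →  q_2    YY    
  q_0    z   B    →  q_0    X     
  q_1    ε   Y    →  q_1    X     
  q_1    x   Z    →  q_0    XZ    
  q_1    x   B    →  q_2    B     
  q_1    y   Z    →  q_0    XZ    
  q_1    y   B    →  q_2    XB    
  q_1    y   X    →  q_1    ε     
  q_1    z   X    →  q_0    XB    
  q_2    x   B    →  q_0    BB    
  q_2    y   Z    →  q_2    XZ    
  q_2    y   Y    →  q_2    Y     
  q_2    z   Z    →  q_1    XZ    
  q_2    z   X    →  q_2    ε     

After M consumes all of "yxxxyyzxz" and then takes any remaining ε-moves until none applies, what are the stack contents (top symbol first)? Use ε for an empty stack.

XBBZ

(q_0, yxxxyyzxz, Z)
  read y, top Z: go to q_1, push BZ → (q_1, xxxyyzxz, BZ)
  read x, top B: go to q_2, push B → (q_2, xxyyzxz, BZ)
  read x, top B: go to q_0, push BB → (q_0, xyyzxz, BBZ)
  read x, top B: go to q_1, push YB → (q_1, yyzxz, YBBZ)
  ε-move, top Y: go to q_1, push X → (q_1, yyzxz, XBBZ)
  read y, top X: go to q_1, push ε → (q_1, yzxz, BBZ)
  read y, top B: go to q_2, push XB → (q_2, zxz, XBBZ)
  read z, top X: go to q_2, push ε → (q_2, xz, BBZ)
  read x, top B: go to q_0, push BB → (q_0, z, BBBZ)
  read z, top B: go to q_0, push X → (q_0, ε, XBBZ)
All input consumed in state q_0 with stack XBBZ.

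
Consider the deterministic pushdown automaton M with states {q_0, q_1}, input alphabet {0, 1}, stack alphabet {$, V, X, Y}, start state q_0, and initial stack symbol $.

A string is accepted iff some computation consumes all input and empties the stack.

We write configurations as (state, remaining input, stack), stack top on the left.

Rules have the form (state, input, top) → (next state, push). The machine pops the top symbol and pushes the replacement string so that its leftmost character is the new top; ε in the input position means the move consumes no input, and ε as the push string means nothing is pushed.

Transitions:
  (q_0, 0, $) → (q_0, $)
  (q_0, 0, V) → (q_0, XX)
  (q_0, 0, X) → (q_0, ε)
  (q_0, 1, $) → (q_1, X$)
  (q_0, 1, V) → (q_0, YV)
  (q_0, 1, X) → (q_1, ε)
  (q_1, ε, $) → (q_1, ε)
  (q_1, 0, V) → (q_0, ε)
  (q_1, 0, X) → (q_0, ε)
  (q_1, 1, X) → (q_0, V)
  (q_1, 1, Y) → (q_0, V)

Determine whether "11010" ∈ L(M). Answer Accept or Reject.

(q_0, 11010, $)
  read 1, top $: go to q_1, push X$ → (q_1, 1010, X$)
  read 1, top X: go to q_0, push V → (q_0, 010, V$)
  read 0, top V: go to q_0, push XX → (q_0, 10, XX$)
  read 1, top X: go to q_1, push ε → (q_1, 0, X$)
  read 0, top X: go to q_0, push ε → (q_0, ε, $)
All input consumed; stack is $, not empty, and no further ε-move applies.

Reject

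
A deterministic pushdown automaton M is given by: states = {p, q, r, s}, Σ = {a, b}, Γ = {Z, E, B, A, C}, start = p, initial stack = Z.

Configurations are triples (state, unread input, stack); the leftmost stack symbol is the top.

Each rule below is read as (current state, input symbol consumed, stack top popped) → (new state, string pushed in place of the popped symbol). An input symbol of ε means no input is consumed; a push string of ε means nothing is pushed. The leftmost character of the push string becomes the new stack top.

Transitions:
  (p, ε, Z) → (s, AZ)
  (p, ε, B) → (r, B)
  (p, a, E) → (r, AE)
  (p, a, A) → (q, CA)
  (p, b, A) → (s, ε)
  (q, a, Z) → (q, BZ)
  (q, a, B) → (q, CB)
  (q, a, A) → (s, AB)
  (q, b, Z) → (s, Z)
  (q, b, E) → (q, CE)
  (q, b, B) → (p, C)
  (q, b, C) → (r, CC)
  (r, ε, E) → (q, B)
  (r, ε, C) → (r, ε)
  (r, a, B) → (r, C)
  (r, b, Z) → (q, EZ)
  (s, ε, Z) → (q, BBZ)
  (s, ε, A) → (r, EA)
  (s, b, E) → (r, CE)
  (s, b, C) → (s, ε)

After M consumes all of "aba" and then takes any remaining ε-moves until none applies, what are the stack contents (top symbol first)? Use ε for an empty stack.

AZ

(p, aba, Z)
  ε-move, top Z: go to s, push AZ → (s, aba, AZ)
  ε-move, top A: go to r, push EA → (r, aba, EAZ)
  ε-move, top E: go to q, push B → (q, aba, BAZ)
  read a, top B: go to q, push CB → (q, ba, CBAZ)
  read b, top C: go to r, push CC → (r, a, CCBAZ)
  ε-move, top C: go to r, push ε → (r, a, CBAZ)
  ε-move, top C: go to r, push ε → (r, a, BAZ)
  read a, top B: go to r, push C → (r, ε, CAZ)
  ε-move, top C: go to r, push ε → (r, ε, AZ)
All input consumed in state r with stack AZ.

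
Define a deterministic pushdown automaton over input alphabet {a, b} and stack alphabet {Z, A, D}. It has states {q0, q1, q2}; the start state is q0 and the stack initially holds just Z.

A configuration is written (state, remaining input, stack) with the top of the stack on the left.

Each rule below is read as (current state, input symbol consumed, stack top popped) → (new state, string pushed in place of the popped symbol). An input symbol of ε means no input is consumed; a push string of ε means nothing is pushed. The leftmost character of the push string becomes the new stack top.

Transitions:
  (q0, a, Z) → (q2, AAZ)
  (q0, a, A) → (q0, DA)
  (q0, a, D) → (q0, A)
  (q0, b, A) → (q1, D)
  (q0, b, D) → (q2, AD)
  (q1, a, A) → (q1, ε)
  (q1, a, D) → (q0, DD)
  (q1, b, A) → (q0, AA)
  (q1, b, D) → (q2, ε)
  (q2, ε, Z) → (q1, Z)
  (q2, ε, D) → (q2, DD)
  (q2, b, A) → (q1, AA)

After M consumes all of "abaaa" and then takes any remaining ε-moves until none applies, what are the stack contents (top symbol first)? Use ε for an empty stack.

(q0, abaaa, Z) ⊢ (q2, baaa, AAZ) ⊢ (q1, aaa, AAAZ) ⊢ (q1, aa, AAZ) ⊢ (q1, a, AZ) ⊢ (q1, ε, Z)
All input consumed in state q1 with stack Z.

Z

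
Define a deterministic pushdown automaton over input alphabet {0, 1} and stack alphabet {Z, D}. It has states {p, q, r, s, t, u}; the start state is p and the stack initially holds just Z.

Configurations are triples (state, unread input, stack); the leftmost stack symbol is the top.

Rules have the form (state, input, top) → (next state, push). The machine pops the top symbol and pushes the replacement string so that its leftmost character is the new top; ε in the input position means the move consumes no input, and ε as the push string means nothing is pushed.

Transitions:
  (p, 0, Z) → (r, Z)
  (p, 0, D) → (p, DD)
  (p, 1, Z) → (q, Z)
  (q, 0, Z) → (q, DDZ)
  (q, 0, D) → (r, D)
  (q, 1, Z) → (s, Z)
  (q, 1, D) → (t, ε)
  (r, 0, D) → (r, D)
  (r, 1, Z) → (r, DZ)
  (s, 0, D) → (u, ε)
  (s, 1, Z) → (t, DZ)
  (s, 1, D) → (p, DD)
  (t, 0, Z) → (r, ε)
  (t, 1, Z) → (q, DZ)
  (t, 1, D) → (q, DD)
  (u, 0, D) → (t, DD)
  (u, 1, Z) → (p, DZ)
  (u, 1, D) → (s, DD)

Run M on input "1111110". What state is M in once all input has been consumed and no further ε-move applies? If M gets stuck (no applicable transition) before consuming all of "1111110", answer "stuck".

(p, 1111110, Z) ⊢ (q, 111110, Z) ⊢ (s, 11110, Z) ⊢ (t, 1110, DZ) ⊢ (q, 110, DDZ) ⊢ (t, 10, DZ) ⊢ (q, 0, DDZ) ⊢ (r, ε, DDZ)
All input consumed; M is in state r.

r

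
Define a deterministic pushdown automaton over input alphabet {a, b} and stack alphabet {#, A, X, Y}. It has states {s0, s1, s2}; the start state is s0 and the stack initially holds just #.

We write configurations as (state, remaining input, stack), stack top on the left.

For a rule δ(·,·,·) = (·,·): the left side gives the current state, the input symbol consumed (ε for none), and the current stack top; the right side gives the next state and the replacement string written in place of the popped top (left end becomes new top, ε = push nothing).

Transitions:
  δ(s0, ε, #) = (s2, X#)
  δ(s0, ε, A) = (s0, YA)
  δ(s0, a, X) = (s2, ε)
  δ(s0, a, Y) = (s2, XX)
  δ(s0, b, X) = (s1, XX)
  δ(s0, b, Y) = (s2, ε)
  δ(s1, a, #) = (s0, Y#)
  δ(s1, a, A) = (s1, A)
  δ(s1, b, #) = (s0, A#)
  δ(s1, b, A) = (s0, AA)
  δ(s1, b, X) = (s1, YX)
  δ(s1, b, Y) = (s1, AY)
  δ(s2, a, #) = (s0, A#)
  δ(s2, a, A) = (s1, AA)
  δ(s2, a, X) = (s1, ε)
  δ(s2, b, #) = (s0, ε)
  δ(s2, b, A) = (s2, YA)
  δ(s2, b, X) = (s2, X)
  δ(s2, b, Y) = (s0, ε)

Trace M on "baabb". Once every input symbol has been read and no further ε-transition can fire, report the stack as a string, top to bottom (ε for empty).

(s0, baabb, #) ⊢ (s2, baabb, X#) ⊢ (s2, aabb, X#) ⊢ (s1, abb, #) ⊢ (s0, bb, Y#) ⊢ (s2, b, #) ⊢ (s0, ε, ε)
All input consumed in state s0 with stack ε.

ε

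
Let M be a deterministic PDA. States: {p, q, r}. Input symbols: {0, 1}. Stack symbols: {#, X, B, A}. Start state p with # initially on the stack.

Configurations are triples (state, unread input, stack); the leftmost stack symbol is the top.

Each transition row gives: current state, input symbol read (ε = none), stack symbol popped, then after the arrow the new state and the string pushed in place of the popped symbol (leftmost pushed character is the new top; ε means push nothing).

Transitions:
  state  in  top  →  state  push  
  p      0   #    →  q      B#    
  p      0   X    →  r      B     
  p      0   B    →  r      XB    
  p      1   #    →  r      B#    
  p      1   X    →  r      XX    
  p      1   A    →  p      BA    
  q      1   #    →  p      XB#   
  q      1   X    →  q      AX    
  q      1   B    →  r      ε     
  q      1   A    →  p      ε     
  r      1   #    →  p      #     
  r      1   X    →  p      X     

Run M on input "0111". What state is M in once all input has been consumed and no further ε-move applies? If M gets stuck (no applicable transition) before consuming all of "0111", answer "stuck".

r

(p, 0111, #)
  read 0, top #: go to q, push B# → (q, 111, B#)
  read 1, top B: go to r, push ε → (r, 11, #)
  read 1, top #: go to p, push # → (p, 1, #)
  read 1, top #: go to r, push B# → (r, ε, B#)
All input consumed; M is in state r.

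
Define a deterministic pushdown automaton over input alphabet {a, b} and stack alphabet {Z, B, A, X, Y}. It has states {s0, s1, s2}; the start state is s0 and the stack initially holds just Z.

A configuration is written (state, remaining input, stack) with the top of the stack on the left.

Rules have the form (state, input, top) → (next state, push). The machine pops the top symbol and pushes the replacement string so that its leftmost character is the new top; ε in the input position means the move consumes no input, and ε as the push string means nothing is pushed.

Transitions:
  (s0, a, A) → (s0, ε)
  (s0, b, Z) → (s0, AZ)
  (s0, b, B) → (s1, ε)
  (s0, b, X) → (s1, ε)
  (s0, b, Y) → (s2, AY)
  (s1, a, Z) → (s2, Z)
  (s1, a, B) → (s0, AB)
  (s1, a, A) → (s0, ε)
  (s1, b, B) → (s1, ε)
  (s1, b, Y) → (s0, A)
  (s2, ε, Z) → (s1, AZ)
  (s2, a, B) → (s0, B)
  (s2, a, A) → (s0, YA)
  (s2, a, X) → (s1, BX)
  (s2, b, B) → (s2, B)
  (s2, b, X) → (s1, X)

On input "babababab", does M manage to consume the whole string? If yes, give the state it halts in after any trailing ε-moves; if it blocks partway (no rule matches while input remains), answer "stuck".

(s0, babababab, Z)
  read b, top Z: go to s0, push AZ → (s0, abababab, AZ)
  read a, top A: go to s0, push ε → (s0, bababab, Z)
  read b, top Z: go to s0, push AZ → (s0, ababab, AZ)
  read a, top A: go to s0, push ε → (s0, babab, Z)
  read b, top Z: go to s0, push AZ → (s0, abab, AZ)
  read a, top A: go to s0, push ε → (s0, bab, Z)
  read b, top Z: go to s0, push AZ → (s0, ab, AZ)
  read a, top A: go to s0, push ε → (s0, b, Z)
  read b, top Z: go to s0, push AZ → (s0, ε, AZ)
All input consumed; M is in state s0.

s0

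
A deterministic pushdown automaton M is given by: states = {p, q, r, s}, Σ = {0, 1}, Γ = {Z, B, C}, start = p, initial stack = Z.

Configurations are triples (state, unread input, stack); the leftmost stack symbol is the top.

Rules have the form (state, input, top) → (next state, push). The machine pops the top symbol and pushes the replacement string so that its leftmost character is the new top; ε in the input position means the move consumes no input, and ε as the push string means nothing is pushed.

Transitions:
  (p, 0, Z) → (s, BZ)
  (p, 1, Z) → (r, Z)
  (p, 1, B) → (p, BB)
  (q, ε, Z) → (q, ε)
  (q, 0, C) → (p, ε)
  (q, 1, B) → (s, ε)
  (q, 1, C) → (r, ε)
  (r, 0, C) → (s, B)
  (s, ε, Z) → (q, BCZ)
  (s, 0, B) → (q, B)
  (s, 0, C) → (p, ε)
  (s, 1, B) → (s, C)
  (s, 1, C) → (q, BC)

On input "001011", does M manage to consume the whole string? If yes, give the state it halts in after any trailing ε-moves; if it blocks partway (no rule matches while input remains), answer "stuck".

(p, 001011, Z)
  read 0, top Z: go to s, push BZ → (s, 01011, BZ)
  read 0, top B: go to q, push B → (q, 1011, BZ)
  read 1, top B: go to s, push ε → (s, 011, Z)
  ε-move, top Z: go to q, push BCZ → (q, 011, BCZ)
No transition for (q, 0, top B); M blocks with input 011 remaining.

stuck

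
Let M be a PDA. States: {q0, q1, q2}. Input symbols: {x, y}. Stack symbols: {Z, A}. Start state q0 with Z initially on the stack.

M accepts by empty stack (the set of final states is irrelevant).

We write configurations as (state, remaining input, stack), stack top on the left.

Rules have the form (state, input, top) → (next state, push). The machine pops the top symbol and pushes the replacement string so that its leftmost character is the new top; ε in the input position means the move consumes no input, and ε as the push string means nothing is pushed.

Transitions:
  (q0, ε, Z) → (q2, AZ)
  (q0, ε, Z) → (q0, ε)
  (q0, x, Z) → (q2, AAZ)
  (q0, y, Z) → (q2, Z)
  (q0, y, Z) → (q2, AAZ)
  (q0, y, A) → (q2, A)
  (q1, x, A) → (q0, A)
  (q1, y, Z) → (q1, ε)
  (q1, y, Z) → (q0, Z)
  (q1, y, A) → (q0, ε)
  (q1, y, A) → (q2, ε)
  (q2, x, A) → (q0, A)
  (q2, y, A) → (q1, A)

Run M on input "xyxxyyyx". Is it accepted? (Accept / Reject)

Reject

No computation consumes all input and empties the stack.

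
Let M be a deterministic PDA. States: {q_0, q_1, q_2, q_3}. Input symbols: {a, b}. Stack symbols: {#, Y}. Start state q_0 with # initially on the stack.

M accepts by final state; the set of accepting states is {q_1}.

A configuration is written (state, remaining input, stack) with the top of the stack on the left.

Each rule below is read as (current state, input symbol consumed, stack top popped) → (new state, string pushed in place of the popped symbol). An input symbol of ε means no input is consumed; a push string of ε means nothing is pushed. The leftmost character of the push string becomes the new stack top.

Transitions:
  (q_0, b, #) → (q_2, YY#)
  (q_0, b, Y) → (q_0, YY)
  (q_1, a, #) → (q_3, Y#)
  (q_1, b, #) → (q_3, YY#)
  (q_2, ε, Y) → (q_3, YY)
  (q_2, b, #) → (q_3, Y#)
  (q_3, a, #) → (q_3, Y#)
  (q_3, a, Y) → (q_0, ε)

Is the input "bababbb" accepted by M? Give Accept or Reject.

(q_0, bababbb, #)
  read b, top #: go to q_2, push YY# → (q_2, ababbb, YY#)
  ε-move, top Y: go to q_3, push YY → (q_3, ababbb, YYY#)
  read a, top Y: go to q_0, push ε → (q_0, babbb, YY#)
  read b, top Y: go to q_0, push YY → (q_0, abbb, YYY#)
No transition applies at (q_0, abbb, YYY#); input not fully consumed.

Reject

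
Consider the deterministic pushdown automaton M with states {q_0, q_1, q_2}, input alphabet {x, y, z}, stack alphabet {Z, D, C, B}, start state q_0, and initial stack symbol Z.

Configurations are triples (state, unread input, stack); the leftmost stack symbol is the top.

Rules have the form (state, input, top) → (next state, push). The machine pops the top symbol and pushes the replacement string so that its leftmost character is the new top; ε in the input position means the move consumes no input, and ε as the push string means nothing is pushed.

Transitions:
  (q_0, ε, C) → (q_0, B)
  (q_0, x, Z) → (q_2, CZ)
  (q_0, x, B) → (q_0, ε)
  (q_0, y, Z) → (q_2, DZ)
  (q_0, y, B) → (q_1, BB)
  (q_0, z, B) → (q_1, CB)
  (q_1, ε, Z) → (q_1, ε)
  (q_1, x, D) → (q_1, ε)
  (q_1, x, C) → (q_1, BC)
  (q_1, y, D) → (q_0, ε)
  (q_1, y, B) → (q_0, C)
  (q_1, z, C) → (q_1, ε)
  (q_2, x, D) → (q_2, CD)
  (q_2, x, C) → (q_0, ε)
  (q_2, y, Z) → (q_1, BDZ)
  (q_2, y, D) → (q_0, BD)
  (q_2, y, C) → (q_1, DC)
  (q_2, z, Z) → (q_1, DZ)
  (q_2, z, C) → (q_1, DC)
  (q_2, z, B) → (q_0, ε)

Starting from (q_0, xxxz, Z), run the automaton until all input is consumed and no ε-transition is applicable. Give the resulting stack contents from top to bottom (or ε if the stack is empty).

(q_0, xxxz, Z) ⊢ (q_2, xxz, CZ) ⊢ (q_0, xz, Z) ⊢ (q_2, z, CZ) ⊢ (q_1, ε, DCZ)
All input consumed in state q_1 with stack DCZ.

DCZ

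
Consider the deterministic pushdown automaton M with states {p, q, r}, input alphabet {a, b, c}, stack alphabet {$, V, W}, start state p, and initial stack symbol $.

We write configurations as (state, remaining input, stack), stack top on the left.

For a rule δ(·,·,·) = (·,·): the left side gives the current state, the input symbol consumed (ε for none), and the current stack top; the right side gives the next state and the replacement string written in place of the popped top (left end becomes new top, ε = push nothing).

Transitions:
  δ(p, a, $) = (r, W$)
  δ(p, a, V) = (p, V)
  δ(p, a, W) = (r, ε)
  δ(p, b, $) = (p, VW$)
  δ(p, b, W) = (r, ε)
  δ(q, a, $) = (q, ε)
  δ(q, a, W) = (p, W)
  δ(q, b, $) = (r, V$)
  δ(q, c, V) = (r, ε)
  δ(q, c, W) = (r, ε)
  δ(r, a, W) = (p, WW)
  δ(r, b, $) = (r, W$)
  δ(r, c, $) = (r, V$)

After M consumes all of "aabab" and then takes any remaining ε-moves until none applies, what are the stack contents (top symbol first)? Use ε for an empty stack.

(p, aabab, $)
  read a, top $: go to r, push W$ → (r, abab, W$)
  read a, top W: go to p, push WW → (p, bab, WW$)
  read b, top W: go to r, push ε → (r, ab, W$)
  read a, top W: go to p, push WW → (p, b, WW$)
  read b, top W: go to r, push ε → (r, ε, W$)
All input consumed in state r with stack W$.

W$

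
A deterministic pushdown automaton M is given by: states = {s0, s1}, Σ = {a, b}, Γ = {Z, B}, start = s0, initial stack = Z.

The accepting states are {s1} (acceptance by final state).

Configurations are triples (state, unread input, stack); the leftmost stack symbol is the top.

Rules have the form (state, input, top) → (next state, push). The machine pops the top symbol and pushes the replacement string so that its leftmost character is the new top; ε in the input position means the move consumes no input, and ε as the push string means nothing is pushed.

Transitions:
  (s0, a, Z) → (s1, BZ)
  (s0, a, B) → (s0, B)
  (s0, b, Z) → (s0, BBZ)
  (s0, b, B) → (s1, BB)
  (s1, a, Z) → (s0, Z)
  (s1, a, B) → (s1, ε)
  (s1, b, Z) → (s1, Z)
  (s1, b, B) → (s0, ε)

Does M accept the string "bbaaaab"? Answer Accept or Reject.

(s0, bbaaaab, Z) ⊢ (s0, baaaab, BBZ) ⊢ (s1, aaaab, BBBZ) ⊢ (s1, aaab, BBZ) ⊢ (s1, aab, BZ) ⊢ (s1, ab, Z) ⊢ (s0, b, Z) ⊢ (s0, ε, BBZ)
All input consumed; state s0 ∉ F and no further ε-move applies.

Reject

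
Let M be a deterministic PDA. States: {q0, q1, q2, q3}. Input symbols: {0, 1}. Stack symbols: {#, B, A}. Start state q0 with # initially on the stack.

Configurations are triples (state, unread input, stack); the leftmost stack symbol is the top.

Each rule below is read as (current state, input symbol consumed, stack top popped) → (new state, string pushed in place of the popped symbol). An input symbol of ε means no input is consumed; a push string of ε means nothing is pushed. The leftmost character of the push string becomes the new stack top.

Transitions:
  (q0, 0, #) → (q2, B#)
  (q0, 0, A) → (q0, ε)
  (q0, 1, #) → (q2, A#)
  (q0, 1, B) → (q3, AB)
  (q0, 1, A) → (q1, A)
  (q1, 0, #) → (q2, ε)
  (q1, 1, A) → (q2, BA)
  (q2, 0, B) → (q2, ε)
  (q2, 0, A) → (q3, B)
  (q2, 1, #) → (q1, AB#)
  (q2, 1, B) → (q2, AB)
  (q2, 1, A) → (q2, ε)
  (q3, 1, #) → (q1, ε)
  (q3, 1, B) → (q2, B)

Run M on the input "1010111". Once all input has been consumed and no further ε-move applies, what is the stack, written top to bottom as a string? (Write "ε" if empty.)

ABAB#

(q0, 1010111, #)
  read 1, top #: go to q2, push A# → (q2, 010111, A#)
  read 0, top A: go to q3, push B → (q3, 10111, B#)
  read 1, top B: go to q2, push B → (q2, 0111, B#)
  read 0, top B: go to q2, push ε → (q2, 111, #)
  read 1, top #: go to q1, push AB# → (q1, 11, AB#)
  read 1, top A: go to q2, push BA → (q2, 1, BAB#)
  read 1, top B: go to q2, push AB → (q2, ε, ABAB#)
All input consumed in state q2 with stack ABAB#.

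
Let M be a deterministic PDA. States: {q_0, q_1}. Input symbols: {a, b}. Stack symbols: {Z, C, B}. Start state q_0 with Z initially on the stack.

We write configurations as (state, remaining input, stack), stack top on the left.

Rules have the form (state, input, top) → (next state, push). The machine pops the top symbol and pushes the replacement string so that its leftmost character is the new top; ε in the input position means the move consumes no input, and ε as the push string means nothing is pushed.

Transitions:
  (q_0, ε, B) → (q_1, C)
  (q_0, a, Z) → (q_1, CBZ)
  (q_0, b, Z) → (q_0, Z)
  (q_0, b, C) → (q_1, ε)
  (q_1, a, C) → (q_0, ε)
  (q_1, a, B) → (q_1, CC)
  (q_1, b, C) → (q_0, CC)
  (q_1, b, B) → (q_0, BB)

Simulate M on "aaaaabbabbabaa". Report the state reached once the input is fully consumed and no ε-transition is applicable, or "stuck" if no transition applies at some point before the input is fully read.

(q_0, aaaaabbabbabaa, Z)
  read a, top Z: go to q_1, push CBZ → (q_1, aaaabbabbabaa, CBZ)
  read a, top C: go to q_0, push ε → (q_0, aaabbabbabaa, BZ)
  ε-move, top B: go to q_1, push C → (q_1, aaabbabbabaa, CZ)
  read a, top C: go to q_0, push ε → (q_0, aabbabbabaa, Z)
  read a, top Z: go to q_1, push CBZ → (q_1, abbabbabaa, CBZ)
  read a, top C: go to q_0, push ε → (q_0, bbabbabaa, BZ)
  ε-move, top B: go to q_1, push C → (q_1, bbabbabaa, CZ)
  read b, top C: go to q_0, push CC → (q_0, babbabaa, CCZ)
  read b, top C: go to q_1, push ε → (q_1, abbabaa, CZ)
  read a, top C: go to q_0, push ε → (q_0, bbabaa, Z)
  read b, top Z: go to q_0, push Z → (q_0, babaa, Z)
  read b, top Z: go to q_0, push Z → (q_0, abaa, Z)
  read a, top Z: go to q_1, push CBZ → (q_1, baa, CBZ)
  read b, top C: go to q_0, push CC → (q_0, aa, CCBZ)
No transition for (q_0, a, top C); M blocks with input aa remaining.

stuck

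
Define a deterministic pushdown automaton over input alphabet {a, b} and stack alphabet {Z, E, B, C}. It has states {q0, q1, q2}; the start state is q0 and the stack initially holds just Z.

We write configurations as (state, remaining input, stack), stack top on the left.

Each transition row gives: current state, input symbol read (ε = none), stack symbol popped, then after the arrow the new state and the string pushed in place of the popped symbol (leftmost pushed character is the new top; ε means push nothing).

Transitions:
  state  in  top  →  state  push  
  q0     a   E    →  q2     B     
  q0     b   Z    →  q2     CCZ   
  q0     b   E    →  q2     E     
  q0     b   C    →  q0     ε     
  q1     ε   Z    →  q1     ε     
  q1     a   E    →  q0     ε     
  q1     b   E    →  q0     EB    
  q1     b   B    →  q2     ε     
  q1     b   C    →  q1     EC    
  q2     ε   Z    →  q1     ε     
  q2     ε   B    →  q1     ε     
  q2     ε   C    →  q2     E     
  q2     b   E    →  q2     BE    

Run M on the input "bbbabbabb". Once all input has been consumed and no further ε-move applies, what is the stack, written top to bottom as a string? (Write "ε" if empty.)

(q0, bbbabbabb, Z)
  read b, top Z: go to q2, push CCZ → (q2, bbabbabb, CCZ)
  ε-move, top C: go to q2, push E → (q2, bbabbabb, ECZ)
  read b, top E: go to q2, push BE → (q2, babbabb, BECZ)
  ε-move, top B: go to q1, push ε → (q1, babbabb, ECZ)
  read b, top E: go to q0, push EB → (q0, abbabb, EBCZ)
  read a, top E: go to q2, push B → (q2, bbabb, BBCZ)
  ε-move, top B: go to q1, push ε → (q1, bbabb, BCZ)
  read b, top B: go to q2, push ε → (q2, babb, CZ)
  ε-move, top C: go to q2, push E → (q2, babb, EZ)
  read b, top E: go to q2, push BE → (q2, abb, BEZ)
  ε-move, top B: go to q1, push ε → (q1, abb, EZ)
  read a, top E: go to q0, push ε → (q0, bb, Z)
  read b, top Z: go to q2, push CCZ → (q2, b, CCZ)
  ε-move, top C: go to q2, push E → (q2, b, ECZ)
  read b, top E: go to q2, push BE → (q2, ε, BECZ)
  ε-move, top B: go to q1, push ε → (q1, ε, ECZ)
All input consumed in state q1 with stack ECZ.

ECZ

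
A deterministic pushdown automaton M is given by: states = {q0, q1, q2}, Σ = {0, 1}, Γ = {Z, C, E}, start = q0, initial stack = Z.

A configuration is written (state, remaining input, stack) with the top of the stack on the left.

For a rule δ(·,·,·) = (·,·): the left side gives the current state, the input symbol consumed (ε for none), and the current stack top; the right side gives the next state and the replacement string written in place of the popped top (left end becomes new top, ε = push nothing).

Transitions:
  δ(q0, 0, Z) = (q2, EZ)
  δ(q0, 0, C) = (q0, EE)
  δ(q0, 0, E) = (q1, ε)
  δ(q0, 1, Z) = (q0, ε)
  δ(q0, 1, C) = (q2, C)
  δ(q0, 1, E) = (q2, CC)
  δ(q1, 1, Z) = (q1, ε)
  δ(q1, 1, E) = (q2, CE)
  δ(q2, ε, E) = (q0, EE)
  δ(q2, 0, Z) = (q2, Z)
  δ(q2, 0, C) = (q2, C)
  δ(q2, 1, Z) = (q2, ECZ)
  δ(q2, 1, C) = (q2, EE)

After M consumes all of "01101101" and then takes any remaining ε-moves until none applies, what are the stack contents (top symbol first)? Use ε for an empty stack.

(q0, 01101101, Z)
  read 0, top Z: go to q2, push EZ → (q2, 1101101, EZ)
  ε-move, top E: go to q0, push EE → (q0, 1101101, EEZ)
  read 1, top E: go to q2, push CC → (q2, 101101, CCEZ)
  read 1, top C: go to q2, push EE → (q2, 01101, EECEZ)
  ε-move, top E: go to q0, push EE → (q0, 01101, EEECEZ)
  read 0, top E: go to q1, push ε → (q1, 1101, EECEZ)
  read 1, top E: go to q2, push CE → (q2, 101, CEECEZ)
  read 1, top C: go to q2, push EE → (q2, 01, EEEECEZ)
  ε-move, top E: go to q0, push EE → (q0, 01, EEEEECEZ)
  read 0, top E: go to q1, push ε → (q1, 1, EEEECEZ)
  read 1, top E: go to q2, push CE → (q2, ε, CEEEECEZ)
All input consumed in state q2 with stack CEEEECEZ.

CEEEECEZ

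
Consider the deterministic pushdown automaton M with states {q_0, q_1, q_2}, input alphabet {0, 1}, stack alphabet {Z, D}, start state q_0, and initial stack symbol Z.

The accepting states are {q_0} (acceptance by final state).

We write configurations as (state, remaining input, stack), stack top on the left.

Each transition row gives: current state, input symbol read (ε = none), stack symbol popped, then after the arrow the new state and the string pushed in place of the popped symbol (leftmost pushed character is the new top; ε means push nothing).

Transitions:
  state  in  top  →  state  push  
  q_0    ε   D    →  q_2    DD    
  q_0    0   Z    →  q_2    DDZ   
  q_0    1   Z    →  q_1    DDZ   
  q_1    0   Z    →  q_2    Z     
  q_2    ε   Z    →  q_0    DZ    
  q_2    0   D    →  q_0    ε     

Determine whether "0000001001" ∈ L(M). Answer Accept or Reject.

(q_0, 0000001001, Z) ⊢ (q_2, 000001001, DDZ) ⊢ (q_0, 00001001, DZ) ⊢ (q_2, 00001001, DDZ) ⊢ (q_0, 0001001, DZ) ⊢ (q_2, 0001001, DDZ) ⊢ (q_0, 001001, DZ) ⊢ (q_2, 001001, DDZ) ⊢ (q_0, 01001, DZ) ⊢ (q_2, 01001, DDZ) ⊢ (q_0, 1001, DZ) ⊢ (q_2, 1001, DDZ)
No transition applies at (q_2, 1001, DDZ); input not fully consumed.

Reject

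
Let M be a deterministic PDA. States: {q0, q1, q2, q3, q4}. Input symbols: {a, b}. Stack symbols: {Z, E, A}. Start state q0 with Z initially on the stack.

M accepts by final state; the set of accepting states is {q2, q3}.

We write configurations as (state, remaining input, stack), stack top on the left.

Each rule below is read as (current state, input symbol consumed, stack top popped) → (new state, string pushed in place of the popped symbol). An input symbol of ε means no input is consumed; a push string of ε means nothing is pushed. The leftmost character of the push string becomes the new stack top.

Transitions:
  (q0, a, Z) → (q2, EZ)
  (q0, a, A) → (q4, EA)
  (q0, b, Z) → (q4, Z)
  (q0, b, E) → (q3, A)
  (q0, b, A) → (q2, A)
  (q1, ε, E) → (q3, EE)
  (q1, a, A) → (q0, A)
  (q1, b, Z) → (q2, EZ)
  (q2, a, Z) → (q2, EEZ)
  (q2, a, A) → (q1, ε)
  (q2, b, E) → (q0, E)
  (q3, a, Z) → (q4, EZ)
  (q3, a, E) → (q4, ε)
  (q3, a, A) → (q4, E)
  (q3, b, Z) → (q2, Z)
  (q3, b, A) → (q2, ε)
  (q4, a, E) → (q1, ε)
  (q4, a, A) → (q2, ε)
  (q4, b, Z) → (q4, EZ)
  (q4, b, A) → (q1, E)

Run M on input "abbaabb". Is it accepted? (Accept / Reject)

Reject

(q0, abbaabb, Z) ⊢ (q2, bbaabb, EZ) ⊢ (q0, baabb, EZ) ⊢ (q3, aabb, AZ) ⊢ (q4, abb, EZ) ⊢ (q1, bb, Z) ⊢ (q2, b, EZ) ⊢ (q0, ε, EZ)
All input consumed; state q0 ∉ F and no further ε-move applies.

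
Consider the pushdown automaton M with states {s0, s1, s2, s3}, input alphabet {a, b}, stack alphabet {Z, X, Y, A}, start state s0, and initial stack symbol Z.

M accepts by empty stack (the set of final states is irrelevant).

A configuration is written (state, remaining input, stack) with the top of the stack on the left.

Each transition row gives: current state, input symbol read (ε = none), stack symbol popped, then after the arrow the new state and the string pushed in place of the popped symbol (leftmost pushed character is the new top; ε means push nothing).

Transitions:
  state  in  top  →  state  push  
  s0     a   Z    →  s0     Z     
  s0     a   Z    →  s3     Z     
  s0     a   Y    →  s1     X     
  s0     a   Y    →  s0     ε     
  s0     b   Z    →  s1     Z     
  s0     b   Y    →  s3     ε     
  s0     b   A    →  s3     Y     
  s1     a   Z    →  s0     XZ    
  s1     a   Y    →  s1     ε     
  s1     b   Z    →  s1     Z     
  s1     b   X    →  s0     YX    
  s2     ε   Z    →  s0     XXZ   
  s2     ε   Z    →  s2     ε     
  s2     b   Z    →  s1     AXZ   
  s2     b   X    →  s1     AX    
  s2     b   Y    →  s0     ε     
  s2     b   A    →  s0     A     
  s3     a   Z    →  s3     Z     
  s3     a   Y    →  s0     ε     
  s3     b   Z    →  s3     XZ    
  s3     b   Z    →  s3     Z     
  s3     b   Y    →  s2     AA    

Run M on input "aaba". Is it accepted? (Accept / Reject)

Reject

No computation consumes all input and empties the stack.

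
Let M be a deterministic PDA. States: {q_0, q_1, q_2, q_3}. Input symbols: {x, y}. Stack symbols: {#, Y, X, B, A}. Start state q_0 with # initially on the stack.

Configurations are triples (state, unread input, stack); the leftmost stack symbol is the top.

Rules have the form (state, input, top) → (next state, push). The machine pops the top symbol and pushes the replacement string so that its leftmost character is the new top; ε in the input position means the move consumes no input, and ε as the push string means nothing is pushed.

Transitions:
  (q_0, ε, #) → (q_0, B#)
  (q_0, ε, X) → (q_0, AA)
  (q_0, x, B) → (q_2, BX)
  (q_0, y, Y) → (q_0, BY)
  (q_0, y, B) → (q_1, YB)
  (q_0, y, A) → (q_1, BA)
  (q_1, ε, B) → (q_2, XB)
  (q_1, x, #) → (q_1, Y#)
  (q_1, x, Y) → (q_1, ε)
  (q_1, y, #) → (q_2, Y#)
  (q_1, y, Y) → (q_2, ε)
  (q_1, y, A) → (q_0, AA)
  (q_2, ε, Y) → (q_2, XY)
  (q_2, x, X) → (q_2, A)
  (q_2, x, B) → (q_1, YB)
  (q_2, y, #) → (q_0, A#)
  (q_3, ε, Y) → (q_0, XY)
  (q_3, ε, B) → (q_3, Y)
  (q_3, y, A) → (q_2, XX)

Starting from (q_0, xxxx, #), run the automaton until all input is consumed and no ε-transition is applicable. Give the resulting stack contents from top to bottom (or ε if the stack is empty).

(q_0, xxxx, #) ⊢ (q_0, xxxx, B#) ⊢ (q_2, xxx, BX#) ⊢ (q_1, xx, YBX#) ⊢ (q_1, x, BX#) ⊢ (q_2, x, XBX#) ⊢ (q_2, ε, ABX#)
All input consumed in state q_2 with stack ABX#.

ABX#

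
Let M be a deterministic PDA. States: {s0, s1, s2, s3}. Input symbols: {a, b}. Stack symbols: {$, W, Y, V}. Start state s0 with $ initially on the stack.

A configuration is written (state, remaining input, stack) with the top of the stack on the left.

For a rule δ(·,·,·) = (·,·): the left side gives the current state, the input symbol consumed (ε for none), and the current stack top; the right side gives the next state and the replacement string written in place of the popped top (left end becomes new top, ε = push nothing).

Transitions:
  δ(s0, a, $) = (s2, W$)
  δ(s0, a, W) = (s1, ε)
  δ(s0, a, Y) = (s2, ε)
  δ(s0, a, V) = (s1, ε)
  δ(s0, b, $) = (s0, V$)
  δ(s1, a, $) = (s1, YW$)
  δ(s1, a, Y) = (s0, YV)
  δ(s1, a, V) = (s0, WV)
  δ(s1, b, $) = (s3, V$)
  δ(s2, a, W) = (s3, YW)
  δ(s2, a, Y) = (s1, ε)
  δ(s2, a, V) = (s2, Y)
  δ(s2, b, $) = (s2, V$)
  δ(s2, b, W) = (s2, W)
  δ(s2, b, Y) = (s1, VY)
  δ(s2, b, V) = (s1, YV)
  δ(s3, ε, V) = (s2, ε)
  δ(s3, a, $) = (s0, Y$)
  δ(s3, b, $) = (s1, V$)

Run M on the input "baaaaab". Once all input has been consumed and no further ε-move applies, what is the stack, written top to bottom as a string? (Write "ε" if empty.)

VYW$

(s0, baaaaab, $)
  read b, top $: go to s0, push V$ → (s0, aaaaab, V$)
  read a, top V: go to s1, push ε → (s1, aaaab, $)
  read a, top $: go to s1, push YW$ → (s1, aaab, YW$)
  read a, top Y: go to s0, push YV → (s0, aab, YVW$)
  read a, top Y: go to s2, push ε → (s2, ab, VW$)
  read a, top V: go to s2, push Y → (s2, b, YW$)
  read b, top Y: go to s1, push VY → (s1, ε, VYW$)
All input consumed in state s1 with stack VYW$.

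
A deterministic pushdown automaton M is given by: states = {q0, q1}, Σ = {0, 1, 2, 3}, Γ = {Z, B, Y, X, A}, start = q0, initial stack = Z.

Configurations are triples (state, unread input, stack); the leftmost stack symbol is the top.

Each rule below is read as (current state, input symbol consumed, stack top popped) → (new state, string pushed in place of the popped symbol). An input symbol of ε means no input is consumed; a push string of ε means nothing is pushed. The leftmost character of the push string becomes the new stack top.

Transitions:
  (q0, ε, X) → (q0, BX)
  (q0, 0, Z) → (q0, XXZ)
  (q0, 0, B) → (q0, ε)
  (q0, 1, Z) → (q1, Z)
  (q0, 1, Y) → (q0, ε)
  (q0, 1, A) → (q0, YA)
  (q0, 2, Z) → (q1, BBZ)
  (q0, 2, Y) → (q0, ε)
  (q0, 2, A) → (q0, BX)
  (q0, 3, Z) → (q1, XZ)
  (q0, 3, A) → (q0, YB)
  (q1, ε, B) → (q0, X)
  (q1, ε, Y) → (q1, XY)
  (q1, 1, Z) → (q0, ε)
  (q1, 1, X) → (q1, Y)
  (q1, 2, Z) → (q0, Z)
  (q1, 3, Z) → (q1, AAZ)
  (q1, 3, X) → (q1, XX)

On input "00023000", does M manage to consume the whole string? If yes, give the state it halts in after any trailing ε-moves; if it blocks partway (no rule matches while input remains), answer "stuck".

(q0, 00023000, Z)
  read 0, top Z: go to q0, push XXZ → (q0, 0023000, XXZ)
  ε-move, top X: go to q0, push BX → (q0, 0023000, BXXZ)
  read 0, top B: go to q0, push ε → (q0, 023000, XXZ)
  ε-move, top X: go to q0, push BX → (q0, 023000, BXXZ)
  read 0, top B: go to q0, push ε → (q0, 23000, XXZ)
  ε-move, top X: go to q0, push BX → (q0, 23000, BXXZ)
No transition for (q0, 2, top B); M blocks with input 23000 remaining.

stuck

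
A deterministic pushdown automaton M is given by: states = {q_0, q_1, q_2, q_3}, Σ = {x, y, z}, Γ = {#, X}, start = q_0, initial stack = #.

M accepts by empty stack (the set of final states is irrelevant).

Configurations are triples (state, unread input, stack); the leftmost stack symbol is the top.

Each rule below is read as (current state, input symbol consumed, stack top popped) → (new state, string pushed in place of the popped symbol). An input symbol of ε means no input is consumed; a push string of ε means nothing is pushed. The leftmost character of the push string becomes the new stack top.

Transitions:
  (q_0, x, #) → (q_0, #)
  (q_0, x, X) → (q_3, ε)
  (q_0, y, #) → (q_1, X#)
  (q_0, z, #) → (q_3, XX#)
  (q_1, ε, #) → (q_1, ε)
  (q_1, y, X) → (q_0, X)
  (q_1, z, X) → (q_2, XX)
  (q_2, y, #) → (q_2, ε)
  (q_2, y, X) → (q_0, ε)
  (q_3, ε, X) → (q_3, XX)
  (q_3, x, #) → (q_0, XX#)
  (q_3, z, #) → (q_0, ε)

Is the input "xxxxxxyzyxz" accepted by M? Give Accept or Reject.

(q_0, xxxxxxyzyxz, #)
  read x, top #: go to q_0, push # → (q_0, xxxxxyzyxz, #)
  read x, top #: go to q_0, push # → (q_0, xxxxyzyxz, #)
  read x, top #: go to q_0, push # → (q_0, xxxyzyxz, #)
  read x, top #: go to q_0, push # → (q_0, xxyzyxz, #)
  read x, top #: go to q_0, push # → (q_0, xyzyxz, #)
  read x, top #: go to q_0, push # → (q_0, yzyxz, #)
  read y, top #: go to q_1, push X# → (q_1, zyxz, X#)
  read z, top X: go to q_2, push XX → (q_2, yxz, XX#)
  read y, top X: go to q_0, push ε → (q_0, xz, X#)
  read x, top X: go to q_3, push ε → (q_3, z, #)
  read z, top #: go to q_0, push ε → (q_0, ε, ε)
All input consumed and the stack is empty.

Accept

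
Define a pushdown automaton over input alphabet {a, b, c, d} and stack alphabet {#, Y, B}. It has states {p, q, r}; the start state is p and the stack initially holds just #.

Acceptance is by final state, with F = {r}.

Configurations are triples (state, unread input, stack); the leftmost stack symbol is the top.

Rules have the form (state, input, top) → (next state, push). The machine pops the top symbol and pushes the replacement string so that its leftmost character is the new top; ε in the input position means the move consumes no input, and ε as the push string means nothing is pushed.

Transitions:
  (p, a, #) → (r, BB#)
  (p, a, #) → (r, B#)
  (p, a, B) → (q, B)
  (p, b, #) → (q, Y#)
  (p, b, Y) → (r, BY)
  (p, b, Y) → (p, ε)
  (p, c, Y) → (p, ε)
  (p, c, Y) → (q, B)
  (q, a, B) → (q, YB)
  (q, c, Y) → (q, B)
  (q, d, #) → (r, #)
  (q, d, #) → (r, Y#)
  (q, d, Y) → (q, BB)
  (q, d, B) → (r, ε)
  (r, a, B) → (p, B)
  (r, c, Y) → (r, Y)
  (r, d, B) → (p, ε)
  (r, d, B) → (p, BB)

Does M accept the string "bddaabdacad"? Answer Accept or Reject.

No computation consumes all input and reaches a final state.

Reject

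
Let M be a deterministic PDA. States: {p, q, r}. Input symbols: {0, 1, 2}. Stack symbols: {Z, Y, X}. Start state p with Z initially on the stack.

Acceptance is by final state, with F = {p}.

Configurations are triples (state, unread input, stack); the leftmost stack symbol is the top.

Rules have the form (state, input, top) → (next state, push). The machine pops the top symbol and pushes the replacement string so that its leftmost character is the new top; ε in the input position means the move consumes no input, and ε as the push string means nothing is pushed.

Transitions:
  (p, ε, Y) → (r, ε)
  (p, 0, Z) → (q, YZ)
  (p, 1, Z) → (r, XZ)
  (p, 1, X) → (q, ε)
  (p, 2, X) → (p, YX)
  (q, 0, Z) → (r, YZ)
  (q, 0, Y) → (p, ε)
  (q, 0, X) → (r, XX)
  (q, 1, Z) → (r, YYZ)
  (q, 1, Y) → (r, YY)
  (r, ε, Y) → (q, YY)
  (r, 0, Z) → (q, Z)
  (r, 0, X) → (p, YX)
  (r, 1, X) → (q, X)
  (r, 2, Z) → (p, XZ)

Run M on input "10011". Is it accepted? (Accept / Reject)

(p, 10011, Z)
  read 1, top Z: go to r, push XZ → (r, 0011, XZ)
  read 0, top X: go to p, push YX → (p, 011, YXZ)
  ε-move, top Y: go to r, push ε → (r, 011, XZ)
  read 0, top X: go to p, push YX → (p, 11, YXZ)
  ε-move, top Y: go to r, push ε → (r, 11, XZ)
  read 1, top X: go to q, push X → (q, 1, XZ)
No transition applies at (q, 1, XZ); input not fully consumed.

Reject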